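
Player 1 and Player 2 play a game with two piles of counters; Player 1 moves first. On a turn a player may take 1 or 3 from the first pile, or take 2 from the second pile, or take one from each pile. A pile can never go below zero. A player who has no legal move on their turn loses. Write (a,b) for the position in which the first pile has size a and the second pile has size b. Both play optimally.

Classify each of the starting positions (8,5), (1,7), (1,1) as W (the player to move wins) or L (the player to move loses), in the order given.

Classify positions by backward induction: terminal positions (no move available) are L. From any other position, the mover wins iff some move reaches an L.
No move ever increases a pile, so every position that can arise here has a ≤ 8 and b ≤ 7; it is enough to label the cells with 0 ≤ a ≤ 8 and 0 ≤ b ≤ 7.
Every move lowers a or b (never raises either), so fill the grid row by row in increasing a, and left to right within a row: each cell's successors are then already labelled.
      b=0  b=1  b=2  b=3  b=4  b=5  b=6  b=7
a=0:    L    L    W    W    L    L    W    W
a=1:    W    W    W    L    W    W    W    L
a=2:    L    L    W    W    W    L    L    W
a=3:    W    W    W    L    W    W    W    W
a=4:    L    L    W    W    W    L    L    W
a=5:    W    W    W    L    L    W    W    W
a=6:    L    L    W    W    W    W    L    L
a=7:    W    W    W    L    L    W    W    W
a=8:    L    L    W    W    W    W    L    L
Cells with no legal move (terminal, hence L): (0,0), (0,1).
The remaining L cells, each justified by listing all of its moves:
(0,4): →(0,2)(W) only, which is W, so L
(0,5): →(0,3)(W) only, which is W, so L
(1,3): →(0,3)(W), (1,1)(W), (0,2)(W) — all W, so L
(1,7): →(0,7)(W), (1,5)(W), (0,6)(W) — all W, so L
(2,0): →(1,0)(W) only, which is W, so L
(2,1): →(1,1)(W), (1,0)(W) — all W, so L
(2,5): →(1,5)(W), (2,3)(W), (1,4)(W) — all W, so L
(2,6): →(1,6)(W), (2,4)(W), (1,5)(W) — all W, so L
(3,3): →(2,3)(W), (0,3)(W), (3,1)(W), (2,2)(W) — all W, so L
(4,0): →(3,0)(W), (1,0)(W) — all W, so L
(4,1): →(3,1)(W), (1,1)(W), (3,0)(W) — all W, so L
(4,5): →(3,5)(W), (1,5)(W), (4,3)(W), (3,4)(W) — all W, so L
(4,6): →(3,6)(W), (1,6)(W), (4,4)(W), (3,5)(W) — all W, so L
(5,3): →(4,3)(W), (2,3)(W), (5,1)(W), (4,2)(W) — all W, so L
(5,4): →(4,4)(W), (2,4)(W), (5,2)(W), (4,3)(W) — all W, so L
(6,0): →(5,0)(W), (3,0)(W) — all W, so L
(6,1): →(5,1)(W), (3,1)(W), (5,0)(W) — all W, so L
(6,6): →(5,6)(W), (3,6)(W), (6,4)(W), (5,5)(W) — all W, so L
(6,7): →(5,7)(W), (3,7)(W), (6,5)(W), (5,6)(W) — all W, so L
(7,3): →(6,3)(W), (4,3)(W), (7,1)(W), (6,2)(W) — all W, so L
(7,4): →(6,4)(W), (4,4)(W), (7,2)(W), (6,3)(W) — all W, so L
(8,0): →(7,0)(W), (5,0)(W) — all W, so L
(8,1): →(7,1)(W), (5,1)(W), (7,0)(W) — all W, so L
(8,6): →(7,6)(W), (5,6)(W), (8,4)(W), (7,5)(W) — all W, so L
(8,7): →(7,7)(W), (5,7)(W), (8,5)(W), (7,6)(W) — all W, so L
Every other cell has at least one move into one of the L cells above, so it is W.
(8,5): the move to (7,4) reaches an L cell, so W
(1,7): one of the L cells justified above, so L
(1,1): the move to (0,1) reaches an L cell, so W

(8,5): W, (1,7): L, (1,1): W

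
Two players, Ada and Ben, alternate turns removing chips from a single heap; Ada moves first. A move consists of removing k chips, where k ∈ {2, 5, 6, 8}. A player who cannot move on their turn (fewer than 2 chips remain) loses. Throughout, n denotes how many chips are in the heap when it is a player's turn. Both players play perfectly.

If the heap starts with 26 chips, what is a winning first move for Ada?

Build the W/L table. Terminal = L. A non-terminal position is W if it has a move to some L; otherwise it is L.
n=0: no move → L
n=1: no move → L
n=2: reaches L-position 0 → W
n=3: reaches L-position 1 → W
n=4: only reaches 2(W), which is W → L
n=5: reaches L-position 0 → W
n=6: reaches L-position 4 → W
n=7: reaches L-position 1 → W
n=8: reaches L-position 0 → W
n=9: reaches L-position 4 → W
n=10: reaches L-position 4 → W
n=11: only reaches 9(W), 6(W), 5(W), 3(W), all W → L
n=12: reaches L-position 4 → W
n=13: reaches L-position 11 → W
n=14: only reaches 12(W), 9(W), 8(W), 6(W), all W → L
n=15: only reaches 13(W), 10(W), 9(W), 7(W), all W → L
n=16: reaches L-position 14 → W
n=17: reaches L-position 15 → W
n=18: only reaches 16(W), 13(W), 12(W), 10(W), all W → L
n=19: reaches L-position 14 → W
n=20: reaches L-position 18 → W
n=21: reaches L-position 15 → W
n=22: reaches L-position 14 → W
n=23: reaches L-position 18 → W
n=24: reaches L-position 18 → W
n=25: only reaches 23(W), 20(W), 19(W), 17(W), all W → L
n=26: reaches L-position 18 → W
From 26, the L positions reachable in one move are: 18.

Remove 8, leaving 18.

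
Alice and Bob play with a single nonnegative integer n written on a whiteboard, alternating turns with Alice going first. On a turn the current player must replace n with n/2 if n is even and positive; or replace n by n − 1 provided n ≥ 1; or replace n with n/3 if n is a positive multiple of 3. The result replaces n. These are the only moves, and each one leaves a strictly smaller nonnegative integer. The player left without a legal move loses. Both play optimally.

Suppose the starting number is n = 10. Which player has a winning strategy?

Positions with no move are L. A position that does have a move is losing for the player to move precisely when every available move leads to a winning position for the opponent. Fill in the labels:
n=0: no move → L
n=1: reaches L-position 0 → W
n=2: only reaches 1(W), which is W → L
n=3: reaches L-position 2 → W
n=4: reaches L-position 2 → W
n=5: only reaches 4(W), which is W → L
n=6: reaches L-position 2 → W
n=7: only reaches 6(W), which is W → L
n=8: reaches L-position 7 → W
n=9: only reaches 3(W), 8(W), all W → L
n=10: reaches L-position 5 → W
The starting position 10 is W: Alice should move to 5, handing over an L position.

Alice wins.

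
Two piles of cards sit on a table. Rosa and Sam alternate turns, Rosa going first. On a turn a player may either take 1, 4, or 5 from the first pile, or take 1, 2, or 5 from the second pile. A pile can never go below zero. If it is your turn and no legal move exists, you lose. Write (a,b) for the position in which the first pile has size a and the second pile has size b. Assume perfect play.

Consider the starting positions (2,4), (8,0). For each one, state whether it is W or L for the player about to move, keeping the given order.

Compute win/loss labels from the base case upward. A position with no move is L. Any other position is W if it can reach an L in one move, else L.
No move ever increases a pile, so every position that can arise here has a ≤ 8 and b ≤ 4; it is enough to label the cells with 0 ≤ a ≤ 8 and 0 ≤ b ≤ 4.
Every move lowers a or b (never raises either), so fill the grid row by row in increasing a, and left to right within a row: each cell's successors are then already labelled.
      b=0  b=1  b=2  b=3  b=4
a=0:    L    W    W    L    W
a=1:    W    L    W    W    L
a=2:    L    W    W    L    W
a=3:    W    L    W    W    L
a=4:    W    W    L    W    W
a=5:    W    W    W    W    W
a=6:    W    W    L    W    W
a=7:    W    W    W    W    W
a=8:    L    W    W    L    W
Cells with no legal move (terminal, hence L): (0,0).
The remaining L cells, each justified by listing all of its moves:
(0,3): →(0,2)(W), (0,1)(W) — all W, so L
(1,1): →(0,1)(W), (1,0)(W) — all W, so L
(1,4): →(0,4)(W), (1,3)(W), (1,2)(W) — all W, so L
(2,0): →(1,0)(W) only, which is W, so L
(2,3): →(1,3)(W), (2,2)(W), (2,1)(W) — all W, so L
(3,1): →(2,1)(W), (3,0)(W) — all W, so L
(3,4): →(2,4)(W), (3,3)(W), (3,2)(W) — all W, so L
(4,2): →(3,2)(W), (0,2)(W), (4,1)(W), (4,0)(W) — all W, so L
(6,2): →(5,2)(W), (2,2)(W), (1,2)(W), (6,1)(W), (6,0)(W) — all W, so L
(8,0): →(7,0)(W), (4,0)(W), (3,0)(W) — all W, so L
(8,3): →(7,3)(W), (4,3)(W), (3,3)(W), (8,2)(W), (8,1)(W) — all W, so L
Every other cell has at least one move into one of the L cells above, so it is W.
(2,4): the move to (1,4) reaches an L cell, so W
(8,0): one of the L cells justified above, so L

(2,4): W, (8,0): L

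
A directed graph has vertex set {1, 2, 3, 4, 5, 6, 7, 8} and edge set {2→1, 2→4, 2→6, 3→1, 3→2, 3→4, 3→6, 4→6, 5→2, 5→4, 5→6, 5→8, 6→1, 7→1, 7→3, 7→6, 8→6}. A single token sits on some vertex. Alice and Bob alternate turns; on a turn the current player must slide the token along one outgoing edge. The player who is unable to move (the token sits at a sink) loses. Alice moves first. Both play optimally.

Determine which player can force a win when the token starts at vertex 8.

Compute win/loss labels from the base case upward. A position with no move is L. Any other position is W if it can reach an L in one move, else L.
Every edge goes from a vertex to one that appears earlier in the order 1, 6, 4, 2, 3, 8, 7, 5, so processing vertices in that order labels each vertex after all of its successors.
1: no outgoing edge → L
6: reaches L-position 1 → W
4: only reaches 6(W), which is W → L
2: reaches L-position 4 → W
3: reaches L-position 4 → W
8: only reaches 6(W), which is W → L
7: reaches L-position 1 → W
5: reaches L-position 8 → W
Every move from 8 reaches a W position, so the mover loses.

Bob wins.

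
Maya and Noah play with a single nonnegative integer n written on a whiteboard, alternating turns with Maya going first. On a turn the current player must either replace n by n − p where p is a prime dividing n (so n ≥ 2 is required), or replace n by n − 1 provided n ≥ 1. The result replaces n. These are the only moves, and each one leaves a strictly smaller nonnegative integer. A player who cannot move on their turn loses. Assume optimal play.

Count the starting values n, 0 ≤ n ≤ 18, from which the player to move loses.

Label each position W (a win for the player to move) or L (a loss). A position with no legal move is L; any other position is W exactly when some move reaches an L, and L when every move reaches a W.
n=0: no move → L
n=1: →0(L), so W
n=2: →0(L), so W
n=3: →0(L), so W
n=4: →2(W), 3(W) — all W, so L
n=5: →0(L), so W
n=6: →4(L), so W
n=7: →0(L), so W
n=8: →6(W), 7(W) — all W, so L
n=9: →8(L), so W
n=10: →8(L), so W
n=11: →0(L), so W
n=12: →9(W), 10(W), 11(W) — all W, so L
n=13: →0(L), so W
n=14: →12(L), so W
n=15: →12(L), so W
n=16: →14(W), 15(W) — all W, so L
n=17: →0(L), so W
n=18: →16(L), so W
L entries with 0 ≤ n ≤ 18: n = 0, 4, 8, 12, 16; that makes 5.

5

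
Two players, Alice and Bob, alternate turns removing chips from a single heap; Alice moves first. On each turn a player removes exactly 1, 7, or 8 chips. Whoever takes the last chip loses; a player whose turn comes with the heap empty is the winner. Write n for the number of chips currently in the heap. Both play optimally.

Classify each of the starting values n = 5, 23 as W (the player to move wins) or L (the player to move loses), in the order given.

5: L, 23: W

Use the standard recursion: the mover wins at a terminal position; elsewhere, the mover wins exactly when some move hands the opponent an L position.
n=0: no move; the opponent has just taken the last chip and therefore loses → W
n=1: the only move is to 0(W), a W ⇒ L
n=2: can move to 1, which is L ⇒ W
n=3: the only move is to 2(W), a W ⇒ L
n=4: can move to 3, which is L ⇒ W
n=5: the only move is to 4(W), a W ⇒ L
n=6: can move to 5, which is L ⇒ W
n=7: moves to 6(W), 0(W); every one is W ⇒ L
n=8: can move to 7, which is L ⇒ W
n=9: can move to 1, which is L ⇒ W
n=10: can move to 3, which is L ⇒ W
n=11: can move to 3, which is L ⇒ W
n=12: can move to 5, which is L ⇒ W
n=13: can move to 5, which is L ⇒ W
n=14: can move to 7, which is L ⇒ W
n=15: can move to 7, which is L ⇒ W
n=16: moves to 15(W), 9(W), 8(W); every one is W ⇒ L
n=17: can move to 16, which is L ⇒ W
n=18: moves to 17(W), 11(W), 10(W); every one is W ⇒ L
n=19: can move to 18, which is L ⇒ W
n=20: moves to 19(W), 13(W), 12(W); every one is W ⇒ L
n=21: can move to 20, which is L ⇒ W
n=22: moves to 21(W), 15(W), 14(W); every one is W ⇒ L
n=23: can move to 22, which is L ⇒ W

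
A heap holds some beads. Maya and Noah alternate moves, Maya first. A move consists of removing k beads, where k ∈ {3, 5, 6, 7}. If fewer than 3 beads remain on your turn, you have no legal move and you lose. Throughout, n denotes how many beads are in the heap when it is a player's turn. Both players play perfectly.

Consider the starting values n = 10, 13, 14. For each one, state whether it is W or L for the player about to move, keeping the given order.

10: L, 13: W, 14: W

Compute win/loss labels from the base case upward. A position with no move is L. Any other position is W if it can reach an L in one move, else L.
n=0: no move → L
n=1: no move → L
n=2: no move → L
n=3: reaches L-position 0 → W
n=4: reaches L-position 1 → W
n=5: reaches L-position 2 → W
n=6: reaches L-position 1 → W
n=7: reaches L-position 2 → W
n=8: reaches L-position 2 → W
n=9: reaches L-position 2 → W
n=10: only reaches 7(W), 5(W), 4(W), 3(W), all W → L
n=11: only reaches 8(W), 6(W), 5(W), 4(W), all W → L
n=12: only reaches 9(W), 7(W), 6(W), 5(W), all W → L
n=13: reaches L-position 10 → W
n=14: reaches L-position 11 → W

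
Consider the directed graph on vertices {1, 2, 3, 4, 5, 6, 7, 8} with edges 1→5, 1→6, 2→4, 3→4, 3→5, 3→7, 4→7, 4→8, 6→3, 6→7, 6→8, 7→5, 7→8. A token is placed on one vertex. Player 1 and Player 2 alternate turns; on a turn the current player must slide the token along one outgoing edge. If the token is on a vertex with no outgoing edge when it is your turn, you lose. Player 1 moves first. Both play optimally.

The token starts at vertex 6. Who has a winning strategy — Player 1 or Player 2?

Positions with no move are L. A position that does have a move is losing for the player to move precisely when every available move leads to a winning position for the opponent. Fill in the labels:
Every edge goes from a vertex to one that appears earlier in the order 5, 8, 7, 4, 3, 6, 1, 2, so processing vertices in that order labels each vertex after all of its successors.
5: no outgoing edge → L
8: no outgoing edge → L
7: reaches L-position 8 → W
4: reaches L-position 8 → W
3: reaches L-position 5 → W
6: reaches L-position 8 → W
1: reaches L-position 5 → W
2: only reaches 4(W), which is W → L
The starting position 6 is W: Player 1 should move to 8, handing over an L position.

Player 1 wins.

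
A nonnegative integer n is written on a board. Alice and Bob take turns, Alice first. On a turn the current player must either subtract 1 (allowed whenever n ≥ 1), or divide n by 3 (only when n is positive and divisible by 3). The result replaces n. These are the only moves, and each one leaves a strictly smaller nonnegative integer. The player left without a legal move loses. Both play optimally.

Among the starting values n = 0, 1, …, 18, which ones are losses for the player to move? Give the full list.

0, 2, 4, 7, 9, 11, 13, 15, 17

Classify positions by backward induction: terminal positions (no move available) are L. From any other position, the mover wins iff some move reaches an L.
n=0: no move → L
n=1: W (go to 0, an L position)
n=2: L (sole option 1(W) is W)
n=3: W (go to 2, an L position)
n=4: L (sole option 3(W) is W)
n=5: W (go to 4, an L position)
n=6: W (go to 2, an L position)
n=7: L (sole option 6(W) is W)
n=8: W (go to 7, an L position)
n=9: L (options 3(W), 8(W) are all W)
n=10: W (go to 9, an L position)
n=11: L (sole option 10(W) is W)
n=12: W (go to 4, an L position)
n=13: L (sole option 12(W) is W)
n=14: W (go to 13, an L position)
n=15: L (options 5(W), 14(W) are all W)
n=16: W (go to 15, an L position)
n=17: L (sole option 16(W) is W)
n=18: W (go to 17, an L position)
Reading off the rows marked L gives the requested list; there are 9 such values of n.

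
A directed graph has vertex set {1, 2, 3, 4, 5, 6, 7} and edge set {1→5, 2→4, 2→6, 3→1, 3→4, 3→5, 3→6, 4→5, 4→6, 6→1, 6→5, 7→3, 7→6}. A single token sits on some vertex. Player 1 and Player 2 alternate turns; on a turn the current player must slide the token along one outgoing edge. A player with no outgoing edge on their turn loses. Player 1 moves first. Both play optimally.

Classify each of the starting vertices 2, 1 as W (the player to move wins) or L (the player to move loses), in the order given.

2: L, 1: W

Use the standard recursion: the mover loses at a terminal position; elsewhere, the mover wins exactly when some move hands the opponent an L position.
Every edge goes from a vertex to one that appears earlier in the order 5, 1, 6, 4, 2, 3, 7, so processing vertices in that order labels each vertex after all of its successors.
5: no outgoing edge → L
1: →5(L), so W
6: →5(L), so W
4: →5(L), so W
2: →4(W), 6(W) — all W, so L
3: →5(L), so W
7: →3(W), 6(W) — all W, so L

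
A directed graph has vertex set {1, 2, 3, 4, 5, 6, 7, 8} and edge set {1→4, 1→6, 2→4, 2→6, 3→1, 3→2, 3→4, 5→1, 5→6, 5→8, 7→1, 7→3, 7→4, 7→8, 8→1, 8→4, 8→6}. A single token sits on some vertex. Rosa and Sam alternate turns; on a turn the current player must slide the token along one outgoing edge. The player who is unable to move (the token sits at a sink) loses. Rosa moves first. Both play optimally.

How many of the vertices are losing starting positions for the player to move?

2

Positions with no move are L. A position that does have a move is losing for the player to move precisely when every available move leads to a winning position for the opponent. Fill in the labels:
Every edge goes from a vertex to one that appears earlier in the order 4, 6, 1, 8, 5, 2, 3, 7, so processing vertices in that order labels each vertex after all of its successors.
4: no outgoing edge → L
6: no outgoing edge → L
1: reaches L-position 6 → W
8: reaches L-position 6 → W
5: reaches L-position 6 → W
2: reaches L-position 6 → W
3: reaches L-position 4 → W
7: reaches L-position 4 → W
The L vertices are 4, 6; that is 2 in all.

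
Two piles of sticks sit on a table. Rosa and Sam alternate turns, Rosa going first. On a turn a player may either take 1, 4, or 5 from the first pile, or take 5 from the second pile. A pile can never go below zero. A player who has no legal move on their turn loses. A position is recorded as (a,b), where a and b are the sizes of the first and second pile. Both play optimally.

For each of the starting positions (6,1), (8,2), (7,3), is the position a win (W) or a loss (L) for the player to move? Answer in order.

(6,1): W, (8,2): L, (7,3): W

Build the W/L table. Terminal = L. A non-terminal position is W if it has a move to some L; otherwise it is L.
No move ever increases a pile, so every position that can arise here has a ≤ 8 and b ≤ 3; it is enough to label the cells with 0 ≤ a ≤ 8 and 0 ≤ b ≤ 3.
Every move lowers a or b (never raises either), so fill the grid row by row in increasing a, and left to right within a row: each cell's successors are then already labelled.
      b=0  b=1  b=2  b=3
a=0:    L    L    L    L
a=1:    W    W    W    W
a=2:    L    L    L    L
a=3:    W    W    W    W
a=4:    W    W    W    W
a=5:    W    W    W    W
a=6:    W    W    W    W
a=7:    W    W    W    W
a=8:    L    L    L    L
Cells with no legal move (terminal, hence L): (0,0), (0,1), (0,2), (0,3).
The remaining L cells, each justified by listing all of its moves:
(2,0): →(1,0)(W) only, which is W, so L
(2,1): →(1,1)(W) only, which is W, so L
(2,2): →(1,2)(W) only, which is W, so L
(2,3): →(1,3)(W) only, which is W, so L
(8,0): →(7,0)(W), (4,0)(W), (3,0)(W) — all W, so L
(8,1): →(7,1)(W), (4,1)(W), (3,1)(W) — all W, so L
(8,2): →(7,2)(W), (4,2)(W), (3,2)(W) — all W, so L
(8,3): →(7,3)(W), (4,3)(W), (3,3)(W) — all W, so L
Every other cell has at least one move into one of the L cells above, so it is W.
(6,1): the move to (2,1) reaches an L cell, so W
(8,2): one of the L cells justified above, so L
(7,3): the move to (2,3) reaches an L cell, so W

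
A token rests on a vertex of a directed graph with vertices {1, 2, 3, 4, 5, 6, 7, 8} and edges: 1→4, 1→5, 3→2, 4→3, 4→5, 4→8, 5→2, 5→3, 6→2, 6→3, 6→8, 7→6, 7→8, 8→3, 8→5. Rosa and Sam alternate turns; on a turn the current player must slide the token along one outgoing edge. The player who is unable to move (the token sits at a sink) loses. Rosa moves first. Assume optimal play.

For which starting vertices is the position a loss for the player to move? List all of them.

Label each position W (a win for the player to move) or L (a loss). A position with no legal move is L; any other position is W exactly when some move reaches an L, and L when every move reaches a W.
Every edge goes from a vertex to one that appears earlier in the order 2, 3, 5, 8, 6, 4, 7, 1, so processing vertices in that order labels each vertex after all of its successors.
2: no outgoing edge → L
3: →2(L), so W
5: →2(L), so W
8: →5(W), 3(W) — all W, so L
6: →8(L), so W
4: →8(L), so W
7: →8(L), so W
1: →4(W), 5(W) — all W, so L
The losing starting vertices are exactly the entries labelled L in this table (3 of them).

1, 2, 8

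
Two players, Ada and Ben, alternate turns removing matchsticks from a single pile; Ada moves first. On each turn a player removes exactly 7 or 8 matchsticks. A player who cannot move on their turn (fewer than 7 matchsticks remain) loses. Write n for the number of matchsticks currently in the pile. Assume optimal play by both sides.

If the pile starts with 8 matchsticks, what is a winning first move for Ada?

Compute win/loss labels from the base case upward. A position with no move is L. Any other position is W if it can reach an L in one move, else L.
n=0: no move → L
n=1: no move → L
n=2: no move → L
n=3: no move → L
n=4: no move → L
n=5: no move → L
n=6: no move → L
n=7: reaches L-position 0 → W
n=8: reaches L-position 1 → W
From 8, the L positions reachable in one move are: 1, 0. Any move reaching one of these is winning.

Remove 7, leaving 1.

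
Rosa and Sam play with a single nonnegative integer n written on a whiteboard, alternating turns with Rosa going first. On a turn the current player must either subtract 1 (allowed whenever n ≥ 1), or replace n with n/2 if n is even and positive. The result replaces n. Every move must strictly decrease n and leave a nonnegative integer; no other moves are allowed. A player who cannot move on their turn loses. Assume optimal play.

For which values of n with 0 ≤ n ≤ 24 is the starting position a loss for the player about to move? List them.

0, 2, 5, 7, 9, 11, 13, 15, 17, 19, 21, 23

Classify positions by backward induction: terminal positions (no move available) are L. From any other position, the mover wins iff some move reaches an L.
n=0: no move → L
n=1: →0(L), so W
n=2: →1(W) only, which is W, so L
n=3: →2(L), so W
n=4: →2(L), so W
n=5: →4(W) only, which is W, so L
n=6: →5(L), so W
n=7: →6(W) only, which is W, so L
n=8: →7(L), so W
n=9: →8(W) only, which is W, so L
n=10: →5(L), so W
n=11: →10(W) only, which is W, so L
n=12: →11(L), so W
n=13: →12(W) only, which is W, so L
n=14: →7(L), so W
n=15: →14(W) only, which is W, so L
n=16: →15(L), so W
n=17: →16(W) only, which is W, so L
n=18: →9(L), so W
n=19: →18(W) only, which is W, so L
n=20: →19(L), so W
n=21: →20(W) only, which is W, so L
n=22: →11(L), so W
n=23: →22(W) only, which is W, so L
n=24: →23(L), so W
Reading off the rows marked L gives the requested list; there are 12 such values of n.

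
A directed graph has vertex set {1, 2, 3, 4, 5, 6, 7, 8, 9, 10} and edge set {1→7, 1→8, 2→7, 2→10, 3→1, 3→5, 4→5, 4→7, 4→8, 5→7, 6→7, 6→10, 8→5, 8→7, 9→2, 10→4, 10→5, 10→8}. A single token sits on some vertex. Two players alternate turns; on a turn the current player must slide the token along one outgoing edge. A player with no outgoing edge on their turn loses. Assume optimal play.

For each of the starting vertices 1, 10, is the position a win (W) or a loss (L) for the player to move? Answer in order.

1: W, 10: L

Use the standard recursion: the mover loses at a terminal position; elsewhere, the mover wins exactly when some move hands the opponent an L position.
Every edge goes from a vertex to one that appears earlier in the order 7, 5, 8, 4, 10, 6, 2, 1, 3, 9, so processing vertices in that order labels each vertex after all of its successors.
7: no outgoing edge → L
5: →7(L), so W
8: →7(L), so W
4: →7(L), so W
10: →4(W), 8(W), 5(W) — all W, so L
6: →10(L), so W
2: →10(L), so W
1: →7(L), so W
3: →1(W), 5(W) — all W, so L
9: →2(W) only, which is W, so L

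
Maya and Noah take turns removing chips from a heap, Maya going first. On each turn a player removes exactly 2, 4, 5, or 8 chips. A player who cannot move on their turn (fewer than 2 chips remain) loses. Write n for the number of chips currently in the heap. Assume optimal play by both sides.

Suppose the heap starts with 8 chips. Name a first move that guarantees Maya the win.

Build the W/L table. Terminal = L. A non-terminal position is W if it has a move to some L; otherwise it is L.
n=0: no move → L
n=1: no move → L
n=2: →0(L), so W
n=3: →1(L), so W
n=4: →0(L), so W
n=5: →1(L), so W
n=6: →1(L), so W
n=7: →5(W), 3(W), 2(W) — all W, so L
n=8: →0(L), so W
From 8, the L positions reachable in one move are: 0.

Remove 8, leaving 0.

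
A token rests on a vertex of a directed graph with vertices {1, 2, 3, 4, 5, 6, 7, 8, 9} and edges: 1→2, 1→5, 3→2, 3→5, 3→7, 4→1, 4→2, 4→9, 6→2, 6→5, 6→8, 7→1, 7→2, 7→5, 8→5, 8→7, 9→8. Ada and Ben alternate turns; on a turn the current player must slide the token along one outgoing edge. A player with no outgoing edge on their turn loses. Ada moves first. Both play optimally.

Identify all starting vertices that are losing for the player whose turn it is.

Build the W/L table. Terminal = L. A non-terminal position is W if it has a move to some L; otherwise it is L.
Every edge goes from a vertex to one that appears earlier in the order 2, 5, 1, 7, 8, 6, 3, 9, 4, so processing vertices in that order labels each vertex after all of its successors.
2: no outgoing edge → L
5: no outgoing edge → L
1: →5(L), so W
7: →5(L), so W
8: →5(L), so W
6: →5(L), so W
3: →5(L), so W
9: →8(W) only, which is W, so L
4: →9(L), so W
The losing starting vertices are exactly the entries labelled L in this table (3 of them).

2, 5, 9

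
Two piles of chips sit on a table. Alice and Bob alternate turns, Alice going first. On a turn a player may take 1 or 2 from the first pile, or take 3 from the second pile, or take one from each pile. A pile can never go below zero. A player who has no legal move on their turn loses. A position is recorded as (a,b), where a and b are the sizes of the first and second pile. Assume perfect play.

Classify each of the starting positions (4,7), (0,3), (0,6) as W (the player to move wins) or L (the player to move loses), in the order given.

(4,7): W, (0,3): W, (0,6): L

Build the W/L table. Terminal = L. A non-terminal position is W if it has a move to some L; otherwise it is L.
No move ever increases a pile, so every position that can arise here has a ≤ 4 and b ≤ 7; it is enough to label the cells with 0 ≤ a ≤ 4 and 0 ≤ b ≤ 7.
Every move lowers a or b (never raises either), so fill the grid row by row in increasing a, and left to right within a row: each cell's successors are then already labelled.
      b=0  b=1  b=2  b=3  b=4  b=5  b=6  b=7
a=0:    L    L    L    W    W    W    L    L
a=1:    W    W    W    W    L    L    W    W
a=2:    W    W    W    L    W    W    W    W
a=3:    L    L    L    W    W    W    L    L
a=4:    W    W    W    W    L    L    W    W
Cells with no legal move (terminal, hence L): (0,0), (0,1), (0,2).
The remaining L cells, each justified by listing all of its moves:
(0,6): only reaches (0,3)(W), which is W → L
(0,7): only reaches (0,4)(W), which is W → L
(1,4): only reaches (0,4)(W), (1,1)(W), (0,3)(W), all W → L
(1,5): only reaches (0,5)(W), (1,2)(W), (0,4)(W), all W → L
(2,3): only reaches (1,3)(W), (0,3)(W), (2,0)(W), (1,2)(W), all W → L
(3,0): only reaches (2,0)(W), (1,0)(W), all W → L
(3,1): only reaches (2,1)(W), (1,1)(W), (2,0)(W), all W → L
(3,2): only reaches (2,2)(W), (1,2)(W), (2,1)(W), all W → L
(3,6): only reaches (2,6)(W), (1,6)(W), (3,3)(W), (2,5)(W), all W → L
(3,7): only reaches (2,7)(W), (1,7)(W), (3,4)(W), (2,6)(W), all W → L
(4,4): only reaches (3,4)(W), (2,4)(W), (4,1)(W), (3,3)(W), all W → L
(4,5): only reaches (3,5)(W), (2,5)(W), (4,2)(W), (3,4)(W), all W → L
Every other cell has at least one move into one of the L cells above, so it is W.
(4,7): the move to (3,7) reaches an L cell, so W
(0,3): the move to (0,0) reaches an L cell, so W
(0,6): one of the L cells justified above, so L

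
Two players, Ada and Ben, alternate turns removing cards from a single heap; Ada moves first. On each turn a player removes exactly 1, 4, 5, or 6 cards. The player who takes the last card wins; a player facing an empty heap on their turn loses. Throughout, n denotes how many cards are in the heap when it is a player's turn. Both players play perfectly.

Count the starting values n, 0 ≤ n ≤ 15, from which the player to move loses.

4

Build the W/L table. Terminal = L. A non-terminal position is W if it has a move to some L; otherwise it is L.
n=0: no move → L
n=1: can move to 0, which is L ⇒ W
n=2: the only move is to 1(W), a W ⇒ L
n=3: can move to 2, which is L ⇒ W
n=4: can move to 0, which is L ⇒ W
n=5: can move to 0, which is L ⇒ W
n=6: can move to 2, which is L ⇒ W
n=7: can move to 2, which is L ⇒ W
n=8: can move to 2, which is L ⇒ W
n=9: moves to 8(W), 5(W), 4(W), 3(W); every one is W ⇒ L
n=10: can move to 9, which is L ⇒ W
n=11: moves to 10(W), 7(W), 6(W), 5(W); every one is W ⇒ L
n=12: can move to 11, which is L ⇒ W
n=13: can move to 9, which is L ⇒ W
n=14: can move to 9, which is L ⇒ W
n=15: can move to 11, which is L ⇒ W
L entries with 0 ≤ n ≤ 15: n = 0, 2, 9, 11; that makes 4.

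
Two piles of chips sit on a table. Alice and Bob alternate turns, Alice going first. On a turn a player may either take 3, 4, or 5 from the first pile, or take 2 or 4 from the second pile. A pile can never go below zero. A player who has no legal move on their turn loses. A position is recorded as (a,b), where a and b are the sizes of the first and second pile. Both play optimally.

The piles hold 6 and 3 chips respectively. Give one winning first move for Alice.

Move to (3,3).

Use the standard recursion: the mover loses at a terminal position; elsewhere, the mover wins exactly when some move hands the opponent an L position.
No move ever increases a pile, so every position that can arise here has a ≤ 6 and b ≤ 3; it is enough to label the cells with 0 ≤ a ≤ 6 and 0 ≤ b ≤ 3.
Every move lowers a or b (never raises either), so fill the grid row by row in increasing a, and left to right within a row: each cell's successors are then already labelled.
      b=0  b=1  b=2  b=3
a=0:    L    L    W    W
a=1:    L    L    W    W
a=2:    L    L    W    W
a=3:    W    W    L    L
a=4:    W    W    L    L
a=5:    W    W    L    L
a=6:    W    W    W    W
Cells with no legal move (terminal, hence L): (0,0), (0,1), (1,0), (1,1), (2,0), (2,1).
The remaining L cells, each justified by listing all of its moves:
(3,2): L (options (0,2)(W), (3,0)(W) are all W)
(3,3): L (options (0,3)(W), (3,1)(W) are all W)
(4,2): L (options (1,2)(W), (0,2)(W), (4,0)(W) are all W)
(4,3): L (options (1,3)(W), (0,3)(W), (4,1)(W) are all W)
(5,2): L (options (2,2)(W), (1,2)(W), (0,2)(W), (5,0)(W) are all W)
(5,3): L (options (2,3)(W), (1,3)(W), (0,3)(W), (5,1)(W) are all W)
Every other cell has at least one move into one of the L cells above, so it is W.
From (6,3), the L positions reachable in one move are: (3,3).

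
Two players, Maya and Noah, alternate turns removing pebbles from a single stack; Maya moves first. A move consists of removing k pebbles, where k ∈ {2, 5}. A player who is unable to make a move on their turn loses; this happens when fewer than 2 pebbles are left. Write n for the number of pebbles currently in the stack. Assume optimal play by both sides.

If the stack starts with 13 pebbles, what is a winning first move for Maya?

Label each position W (a win for the player to move) or L (a loss). A position with no legal move is L; any other position is W exactly when some move reaches an L, and L when every move reaches a W.
n=0: no move → L
n=1: no move → L
n=2: reaches L-position 0 → W
n=3: reaches L-position 1 → W
n=4: only reaches 2(W), which is W → L
n=5: reaches L-position 0 → W
n=6: reaches L-position 4 → W
n=7: only reaches 5(W), 2(W), all W → L
n=8: only reaches 6(W), 3(W), all W → L
n=9: reaches L-position 7 → W
n=10: reaches L-position 8 → W
n=11: only reaches 9(W), 6(W), all W → L
n=12: reaches L-position 7 → W
n=13: reaches L-position 11 → W
From 13, the L positions reachable in one move are: 11, 8. Any move reaching one of these is winning.

Remove 2, leaving 11.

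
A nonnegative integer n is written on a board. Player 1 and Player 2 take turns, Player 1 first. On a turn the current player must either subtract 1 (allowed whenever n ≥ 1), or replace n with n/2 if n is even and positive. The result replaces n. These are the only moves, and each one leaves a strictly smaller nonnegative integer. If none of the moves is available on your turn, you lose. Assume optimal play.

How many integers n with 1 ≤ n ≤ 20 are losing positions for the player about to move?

Use the standard recursion: the mover loses at a terminal position; elsewhere, the mover wins exactly when some move hands the opponent an L position.
n=0: no move → L
n=1: can move to 0, which is L ⇒ W
n=2: the only move is to 1(W), a W ⇒ L
n=3: can move to 2, which is L ⇒ W
n=4: can move to 2, which is L ⇒ W
n=5: the only move is to 4(W), a W ⇒ L
n=6: can move to 5, which is L ⇒ W
n=7: the only move is to 6(W), a W ⇒ L
n=8: can move to 7, which is L ⇒ W
n=9: the only move is to 8(W), a W ⇒ L
n=10: can move to 5, which is L ⇒ W
n=11: the only move is to 10(W), a W ⇒ L
n=12: can move to 11, which is L ⇒ W
n=13: the only move is to 12(W), a W ⇒ L
n=14: can move to 7, which is L ⇒ W
n=15: the only move is to 14(W), a W ⇒ L
n=16: can move to 15, which is L ⇒ W
n=17: the only move is to 16(W), a W ⇒ L
n=18: can move to 9, which is L ⇒ W
n=19: the only move is to 18(W), a W ⇒ L
n=20: can move to 19, which is L ⇒ W
L entries with 1 ≤ n ≤ 20 (n=0 is outside the asked range and is not counted): n = 2, 5, 7, 9, 11, 13, 15, 17, 19; that makes 9.

9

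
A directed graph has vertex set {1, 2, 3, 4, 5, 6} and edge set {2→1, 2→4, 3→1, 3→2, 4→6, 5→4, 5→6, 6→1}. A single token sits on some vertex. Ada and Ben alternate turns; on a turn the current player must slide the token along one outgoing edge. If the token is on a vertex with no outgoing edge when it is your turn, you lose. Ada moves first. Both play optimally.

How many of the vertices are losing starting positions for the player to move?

2

Classify positions by backward induction: terminal positions (no move available) are L. From any other position, the mover wins iff some move reaches an L.
Every edge goes from a vertex to one that appears earlier in the order 1, 6, 4, 2, 3, 5, so processing vertices in that order labels each vertex after all of its successors.
1: no outgoing edge → L
6: W (go to 1, an L position)
4: L (sole option 6(W) is W)
2: W (go to 4, an L position)
3: W (go to 1, an L position)
5: W (go to 4, an L position)
The L vertices are 1, 4; that is 2 in all.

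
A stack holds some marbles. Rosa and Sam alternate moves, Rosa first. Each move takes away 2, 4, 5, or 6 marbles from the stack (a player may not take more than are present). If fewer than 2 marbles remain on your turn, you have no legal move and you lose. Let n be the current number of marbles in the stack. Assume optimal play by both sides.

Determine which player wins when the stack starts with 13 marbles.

Compute win/loss labels from the base case upward. A position with no move is L. Any other position is W if it can reach an L in one move, else L.
n=0: no move → L
n=1: no move → L
n=2: →0(L), so W
n=3: →1(L), so W
n=4: →0(L), so W
n=5: →1(L), so W
n=6: →1(L), so W
n=7: →1(L), so W
n=8: →6(W), 4(W), 3(W), 2(W) — all W, so L
n=9: →7(W), 5(W), 4(W), 3(W) — all W, so L
n=10: →8(L), so W
n=11: →9(L), so W
n=12: →8(L), so W
n=13: →9(L), so W
The starting position 13 is W: Rosa should remove 4, leaving 9, handing over an L position.

Rosa wins.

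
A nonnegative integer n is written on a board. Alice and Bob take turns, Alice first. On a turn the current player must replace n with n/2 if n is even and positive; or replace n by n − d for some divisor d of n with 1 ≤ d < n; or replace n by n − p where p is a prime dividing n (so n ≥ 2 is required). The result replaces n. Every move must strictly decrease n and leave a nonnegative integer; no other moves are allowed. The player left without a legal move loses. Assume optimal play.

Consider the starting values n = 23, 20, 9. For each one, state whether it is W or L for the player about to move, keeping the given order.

23: W, 20: L, 9: L

Positions with no move are L. A position that does have a move is losing for the player to move precisely when every available move leads to a winning position for the opponent. Fill in the labels:
n=0: no move → L
n=1: no move → L
n=2: reaches L-position 0 → W
n=3: reaches L-position 0 → W
n=4: only reaches 2(W), 3(W), all W → L
n=5: reaches L-position 0 → W
n=6: reaches L-position 4 → W
n=7: reaches L-position 0 → W
n=8: reaches L-position 4 → W
n=9: only reaches 6(W), 8(W), all W → L
n=10: reaches L-position 9 → W
n=11: reaches L-position 0 → W
n=12: reaches L-position 9 → W
n=13: reaches L-position 0 → W
n=14: only reaches 7(W), 12(W), 13(W), all W → L
n=15: reaches L-position 14 → W
n=16: reaches L-position 14 → W
n=17: reaches L-position 0 → W
n=18: reaches L-position 9 → W
n=19: reaches L-position 0 → W
n=20: only reaches 10(W), 15(W), 16(W), 18(W), 19(W), all W → L
n=21: reaches L-position 14 → W
n=22: reaches L-position 20 → W
n=23: reaches L-position 0 → W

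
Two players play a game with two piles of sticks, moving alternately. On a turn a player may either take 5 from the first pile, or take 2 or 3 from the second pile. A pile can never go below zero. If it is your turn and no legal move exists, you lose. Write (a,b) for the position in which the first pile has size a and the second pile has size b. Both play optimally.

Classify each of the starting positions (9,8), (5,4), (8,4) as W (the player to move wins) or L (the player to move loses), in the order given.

(9,8): L, (5,4): W, (8,4): W

Use the standard recursion: the mover loses at a terminal position; elsewhere, the mover wins exactly when some move hands the opponent an L position.
No move ever increases a pile, so every position that can arise here has a ≤ 9 and b ≤ 8; it is enough to label the cells with 0 ≤ a ≤ 9 and 0 ≤ b ≤ 8.
Every move lowers a or b (never raises either), so fill the grid row by row in increasing a, and left to right within a row: each cell's successors are then already labelled.
      b=0  b=1  b=2  b=3  b=4  b=5  b=6  b=7  b=8
a=0:    L    L    W    W    W    L    L    W    W
a=1:    L    L    W    W    W    L    L    W    W
a=2:    L    L    W    W    W    L    L    W    W
a=3:    L    L    W    W    W    L    L    W    W
a=4:    L    L    W    W    W    L    L    W    W
a=5:    W    W    L    L    W    W    W    L    L
a=6:    W    W    L    L    W    W    W    L    L
a=7:    W    W    L    L    W    W    W    L    L
a=8:    W    W    L    L    W    W    W    L    L
a=9:    W    W    L    L    W    W    W    L    L
Cells with no legal move (terminal, hence L): (0,0), (0,1), (1,0), (1,1), (2,0), (2,1), (3,0), (3,1), (4,0), (4,1).
The remaining L cells, each justified by listing all of its moves:
(0,5): L (options (0,3)(W), (0,2)(W) are all W)
(0,6): L (options (0,4)(W), (0,3)(W) are all W)
(1,5): L (options (1,3)(W), (1,2)(W) are all W)
(1,6): L (options (1,4)(W), (1,3)(W) are all W)
(2,5): L (options (2,3)(W), (2,2)(W) are all W)
(2,6): L (options (2,4)(W), (2,3)(W) are all W)
(3,5): L (options (3,3)(W), (3,2)(W) are all W)
(3,6): L (options (3,4)(W), (3,3)(W) are all W)
(4,5): L (options (4,3)(W), (4,2)(W) are all W)
(4,6): L (options (4,4)(W), (4,3)(W) are all W)
(5,2): L (options (0,2)(W), (5,0)(W) are all W)
(5,3): L (options (0,3)(W), (5,1)(W), (5,0)(W) are all W)
(5,7): L (options (0,7)(W), (5,5)(W), (5,4)(W) are all W)
(5,8): L (options (0,8)(W), (5,6)(W), (5,5)(W) are all W)
(6,2): L (options (1,2)(W), (6,0)(W) are all W)
(6,3): L (options (1,3)(W), (6,1)(W), (6,0)(W) are all W)
(6,7): L (options (1,7)(W), (6,5)(W), (6,4)(W) are all W)
(6,8): L (options (1,8)(W), (6,6)(W), (6,5)(W) are all W)
(7,2): L (options (2,2)(W), (7,0)(W) are all W)
(7,3): L (options (2,3)(W), (7,1)(W), (7,0)(W) are all W)
(7,7): L (options (2,7)(W), (7,5)(W), (7,4)(W) are all W)
(7,8): L (options (2,8)(W), (7,6)(W), (7,5)(W) are all W)
(8,2): L (options (3,2)(W), (8,0)(W) are all W)
(8,3): L (options (3,3)(W), (8,1)(W), (8,0)(W) are all W)
(8,7): L (options (3,7)(W), (8,5)(W), (8,4)(W) are all W)
(8,8): L (options (3,8)(W), (8,6)(W), (8,5)(W) are all W)
(9,2): L (options (4,2)(W), (9,0)(W) are all W)
(9,3): L (options (4,3)(W), (9,1)(W), (9,0)(W) are all W)
(9,7): L (options (4,7)(W), (9,5)(W), (9,4)(W) are all W)
(9,8): L (options (4,8)(W), (9,6)(W), (9,5)(W) are all W)
Every other cell has at least one move into one of the L cells above, so it is W.
(9,8): one of the L cells justified above, so L
(5,4): the move to (5,2) reaches an L cell, so W
(8,4): the move to (8,2) reaches an L cell, so W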